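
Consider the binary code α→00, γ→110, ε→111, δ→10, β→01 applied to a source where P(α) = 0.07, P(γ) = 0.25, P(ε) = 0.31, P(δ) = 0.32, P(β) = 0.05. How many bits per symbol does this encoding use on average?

L̄ = Σ pᵢ·ℓᵢ = 0.07·2 + 0.25·3 + 0.31·3 + 0.32·2 + 0.05·2 = 2.56 bits/symbol.

2.56 bits/symbol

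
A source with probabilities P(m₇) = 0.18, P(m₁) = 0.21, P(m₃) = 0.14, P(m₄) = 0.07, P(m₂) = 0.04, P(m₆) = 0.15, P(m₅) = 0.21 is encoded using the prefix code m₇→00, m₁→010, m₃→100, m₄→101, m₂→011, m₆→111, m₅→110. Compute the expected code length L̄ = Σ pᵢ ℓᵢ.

L̄ = Σ pᵢ·ℓᵢ = 0.18·2 + 0.21·3 + 0.14·3 + 0.07·3 + 0.04·3 + 0.15·3 + 0.21·3 = 2.82 bits/symbol.

2.82 bits/symbol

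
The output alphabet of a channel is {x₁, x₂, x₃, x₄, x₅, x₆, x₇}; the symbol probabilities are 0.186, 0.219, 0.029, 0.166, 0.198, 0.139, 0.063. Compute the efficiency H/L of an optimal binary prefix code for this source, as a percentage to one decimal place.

Entropy H = −Σ p log₂ p ≈ 2.6190 bits.
Huffman merges: 29/1000+63/1000→23/250; 23/250+139/1000→231/1000; 83/500+93/500→44/125; 99/500+219/1000→417/1000; 231/1000+44/125→583/1000; 417/1000+583/1000→1. L = 107/40 ≈ 2.6750.
Efficiency = H/L = 2.6190/2.6750 = 97.9%.

97.9%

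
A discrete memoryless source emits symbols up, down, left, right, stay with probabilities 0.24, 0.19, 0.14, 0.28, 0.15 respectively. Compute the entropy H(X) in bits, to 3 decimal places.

2.271 bits

H = −Σ pᵢ log₂ pᵢ.
−0.24·log₂(0.24) = 0.4941
−0.19·log₂(0.19) = 0.4552
−0.14·log₂(0.14) = 0.3971
−0.28·log₂(0.28) = 0.5142
−0.15·log₂(0.15) = 0.4105
Sum ≈ 2.2712 → 2.271 bits.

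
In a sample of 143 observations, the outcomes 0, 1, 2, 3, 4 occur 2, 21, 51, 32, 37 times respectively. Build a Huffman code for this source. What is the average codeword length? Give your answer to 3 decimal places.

2.161 bits/symbol

Probabilities are the counts divided by 143.
Repeatedly combine the two least-probable nodes; the expected code length is the sum of the merged weights.
merge 2/143 + 21/143 → 23/143
merge 23/143 + 32/143 → 5/13
merge 37/143 + 51/143 → 8/13
merge 5/13 + 8/13 → 1
L = 23/143 + 5/13 + 8/13 + 1 = 309/143 ≈ 2.161 bits/symbol.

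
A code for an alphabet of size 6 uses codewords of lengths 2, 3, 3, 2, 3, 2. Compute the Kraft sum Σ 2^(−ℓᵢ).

1.125

With common denominator 2^3 = 8: Σ 2^(−ℓᵢ) = 2/8 + 1/8 + 1/8 + 2/8 + 1/8 + 2/8 = 9/8 = 1.125.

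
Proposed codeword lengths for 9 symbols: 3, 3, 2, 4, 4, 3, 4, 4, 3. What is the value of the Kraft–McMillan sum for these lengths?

With common denominator 2^4 = 16: Σ 2^(−ℓᵢ) = 2/16 + 2/16 + 4/16 + 1/16 + 1/16 + 2/16 + 1/16 + 1/16 + 2/16 = 16/16 = 1.

1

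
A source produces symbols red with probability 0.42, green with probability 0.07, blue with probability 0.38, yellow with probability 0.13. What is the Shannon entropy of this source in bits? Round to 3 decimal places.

H = −Σ pᵢ log₂ pᵢ.
−0.42·log₂(0.42) = 0.5256
−0.07·log₂(0.07) = 0.2686
−0.38·log₂(0.38) = 0.5305
−0.13·log₂(0.13) = 0.3826
Sum ≈ 1.7073 → 1.707 bits.

1.707 bits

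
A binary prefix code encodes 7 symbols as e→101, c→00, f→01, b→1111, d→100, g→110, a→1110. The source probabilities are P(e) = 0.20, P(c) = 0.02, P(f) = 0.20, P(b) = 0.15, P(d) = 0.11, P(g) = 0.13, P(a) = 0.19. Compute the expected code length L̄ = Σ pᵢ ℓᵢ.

L̄ = Σ pᵢ·ℓᵢ = 0.20·3 + 0.02·2 + 0.20·2 + 0.15·4 + 0.11·3 + 0.13·3 + 0.19·4 = 3.12 bits/symbol.

3.12 bits/symbol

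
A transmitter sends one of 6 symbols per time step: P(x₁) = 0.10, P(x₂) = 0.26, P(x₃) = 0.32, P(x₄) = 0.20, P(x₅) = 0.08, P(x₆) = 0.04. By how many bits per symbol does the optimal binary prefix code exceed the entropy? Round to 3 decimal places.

0.035 bits

Entropy H = −Σ p log₂ p ≈ 2.3052 bits.
Huffman merges: 1/25+2/25→3/25; 1/10+3/25→11/50; 1/5+11/50→21/50; 13/50+8/25→29/50; 21/50+29/50→1. L = 117/50 ≈ 2.3400.
L − H = 2.3400 − 2.3052 = 0.035 bits.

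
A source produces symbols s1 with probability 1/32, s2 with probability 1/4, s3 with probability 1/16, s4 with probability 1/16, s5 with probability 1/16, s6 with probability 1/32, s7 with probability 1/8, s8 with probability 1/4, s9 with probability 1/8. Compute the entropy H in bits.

2.8125 bits

Each probability is a power of 1/2, so log₂(1/p) is an integer.
H = Σ p·log₂(1/p) = 1/32·5 + 1/4·2 + 1/16·4 + 1/16·4 + 1/16·4 + 1/32·5 + 1/8·3 + 1/4·2 + 1/8·3 = 2.8125 bits.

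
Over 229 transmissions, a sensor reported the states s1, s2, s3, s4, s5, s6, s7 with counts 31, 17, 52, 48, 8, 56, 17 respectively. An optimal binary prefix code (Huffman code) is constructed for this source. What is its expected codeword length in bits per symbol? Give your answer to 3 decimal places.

2.611 bits/symbol

Probabilities are the counts divided by 229.
Repeatedly combine the two least-probable nodes; the expected code length is the sum of the merged weights.
merge 8/229 + 17/229 → 25/229
merge 17/229 + 25/229 → 42/229
merge 31/229 + 42/229 → 73/229
merge 48/229 + 52/229 → 100/229
merge 56/229 + 73/229 → 129/229
merge 100/229 + 129/229 → 1
L = 25/229 + 42/229 + 73/229 + 100/229 + 129/229 + 1 = 598/229 ≈ 2.611 bits/symbol.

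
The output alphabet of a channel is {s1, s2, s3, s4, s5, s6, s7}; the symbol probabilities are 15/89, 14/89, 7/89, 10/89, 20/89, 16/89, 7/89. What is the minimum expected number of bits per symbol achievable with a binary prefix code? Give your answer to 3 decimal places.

2.753 bits/symbol

Repeatedly combine the two least-probable nodes; the expected code length is the sum of the merged weights.
merge 7/89 + 7/89 → 14/89
merge 10/89 + 14/89 → 24/89
merge 14/89 + 15/89 → 29/89
merge 16/89 + 20/89 → 36/89
merge 24/89 + 29/89 → 53/89
merge 36/89 + 53/89 → 1
L = 14/89 + 24/89 + 29/89 + 36/89 + 53/89 + 1 = 245/89 ≈ 2.753 bits/symbol.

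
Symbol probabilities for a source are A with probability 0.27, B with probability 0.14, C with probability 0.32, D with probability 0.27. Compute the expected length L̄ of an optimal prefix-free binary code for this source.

2 bits/symbol

Repeatedly combine the two least-probable nodes; the expected code length is the sum of the merged weights.
merge 7/50 + 27/100 → 41/100
merge 27/100 + 8/25 → 59/100
merge 41/100 + 59/100 → 1
L = 41/100 + 59/100 + 1 = 2 bits/symbol.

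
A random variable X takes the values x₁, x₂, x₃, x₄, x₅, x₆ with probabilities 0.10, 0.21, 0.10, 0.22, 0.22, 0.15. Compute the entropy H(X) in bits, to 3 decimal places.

H = −Σ pᵢ log₂ pᵢ.
−0.10·log₂(0.10) = 0.3322
−0.21·log₂(0.21) = 0.4728
−0.10·log₂(0.10) = 0.3322
−0.22·log₂(0.22) = 0.4806
−0.22·log₂(0.22) = 0.4806
−0.15·log₂(0.15) = 0.4105
Sum ≈ 2.5089 → 2.509 bits.

2.509 bits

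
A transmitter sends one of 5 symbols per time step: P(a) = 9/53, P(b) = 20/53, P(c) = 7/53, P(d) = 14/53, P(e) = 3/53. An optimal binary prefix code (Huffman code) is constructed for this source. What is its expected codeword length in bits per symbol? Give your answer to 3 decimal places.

Repeatedly combine the two least-probable nodes; the expected code length is the sum of the merged weights.
merge 3/53 + 7/53 → 10/53
merge 9/53 + 10/53 → 19/53
merge 14/53 + 19/53 → 33/53
merge 20/53 + 33/53 → 1
L = 10/53 + 19/53 + 33/53 + 1 = 115/53 ≈ 2.170 bits/symbol.

2.170 bits/symbol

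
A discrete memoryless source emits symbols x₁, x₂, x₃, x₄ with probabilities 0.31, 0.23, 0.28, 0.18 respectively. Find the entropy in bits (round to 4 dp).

H = −Σ pᵢ log₂ pᵢ.
−0.31·log₂(0.31) = 0.5238
−0.23·log₂(0.23) = 0.4877
−0.28·log₂(0.28) = 0.5142
−0.18·log₂(0.18) = 0.4453
Sum ≈ 1.9710 → 1.9710 bits.

1.9710 bits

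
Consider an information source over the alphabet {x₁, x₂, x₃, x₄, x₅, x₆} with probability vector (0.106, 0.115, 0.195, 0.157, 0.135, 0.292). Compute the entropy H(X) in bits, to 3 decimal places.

2.490 bits

H = −Σ pᵢ log₂ pᵢ.
−0.106·log₂(0.106) = 0.3432
−0.115·log₂(0.115) = 0.3588
−0.195·log₂(0.195) = 0.4599
−0.157·log₂(0.157) = 0.4194
−0.135·log₂(0.135) = 0.3900
−0.292·log₂(0.292) = 0.5186
Sum ≈ 2.4899 → 2.490 bits.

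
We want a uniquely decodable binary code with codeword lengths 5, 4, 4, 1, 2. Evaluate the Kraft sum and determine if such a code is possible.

With common denominator 2^5 = 32: Σ 2^(−ℓᵢ) = 1/32 + 2/32 + 2/32 + 16/32 + 8/32 = 29/32 = 0.90625.
Kraft's inequality requires Σ ≤ 1; here Σ = 0.90625 ≤ 1, so such a prefix code exists.

0.90625; yes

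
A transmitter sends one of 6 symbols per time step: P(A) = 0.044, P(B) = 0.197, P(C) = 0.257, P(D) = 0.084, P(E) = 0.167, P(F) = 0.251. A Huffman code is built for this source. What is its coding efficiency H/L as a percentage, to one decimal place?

98.9%

Entropy H = −Σ p log₂ p ≈ 2.3957 bits.
Huffman merges: 11/250+21/250→16/125; 16/125+167/1000→59/200; 197/1000+251/1000→56/125; 257/1000+59/200→69/125; 56/125+69/125→1. L = 2423/1000 ≈ 2.4230.
Efficiency = H/L = 2.3957/2.4230 = 98.9%.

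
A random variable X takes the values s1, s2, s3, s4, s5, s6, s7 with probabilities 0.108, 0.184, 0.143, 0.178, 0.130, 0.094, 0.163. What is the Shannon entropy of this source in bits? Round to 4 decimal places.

H = −Σ pᵢ log₂ pᵢ.
−0.108·log₂(0.108) = 0.3468
−0.184·log₂(0.184) = 0.4494
−0.143·log₂(0.143) = 0.4012
−0.178·log₂(0.178) = 0.4432
−0.130·log₂(0.130) = 0.3826
−0.094·log₂(0.094) = 0.3207
−0.163·log₂(0.163) = 0.4266
Sum ≈ 2.7705 → 2.7705 bits.

2.7705 bits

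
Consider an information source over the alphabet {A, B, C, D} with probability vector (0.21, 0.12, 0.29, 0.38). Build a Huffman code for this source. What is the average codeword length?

Repeatedly combine the two least-probable nodes; the expected code length is the sum of the merged weights.
merge 3/25 + 21/100 → 33/100
merge 29/100 + 33/100 → 31/50
merge 19/50 + 31/50 → 1
L = 33/100 + 31/50 + 1 = 39/20 = 1.95 bits/symbol.

1.95 bits/symbol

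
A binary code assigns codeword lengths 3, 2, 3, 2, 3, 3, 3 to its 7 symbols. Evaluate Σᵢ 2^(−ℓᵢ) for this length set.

1.125

With common denominator 2^3 = 8: Σ 2^(−ℓᵢ) = 1/8 + 2/8 + 1/8 + 2/8 + 1/8 + 1/8 + 1/8 = 9/8 = 1.125.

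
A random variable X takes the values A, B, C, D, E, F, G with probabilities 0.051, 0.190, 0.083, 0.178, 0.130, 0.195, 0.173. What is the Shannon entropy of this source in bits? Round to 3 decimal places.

H = −Σ pᵢ log₂ pᵢ.
−0.051·log₂(0.051) = 0.2190
−0.190·log₂(0.190) = 0.4552
−0.083·log₂(0.083) = 0.2980
−0.178·log₂(0.178) = 0.4432
−0.130·log₂(0.130) = 0.3826
−0.195·log₂(0.195) = 0.4599
−0.173·log₂(0.173) = 0.4379
Sum ≈ 2.6959 → 2.696 bits.

2.696 bits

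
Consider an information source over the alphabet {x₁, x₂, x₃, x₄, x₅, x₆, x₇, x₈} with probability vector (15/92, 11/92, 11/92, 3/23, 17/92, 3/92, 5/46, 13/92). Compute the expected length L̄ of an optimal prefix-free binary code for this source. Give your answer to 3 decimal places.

2.957 bits/symbol

Repeatedly combine the two least-probable nodes; the expected code length is the sum of the merged weights.
merge 3/92 + 5/46 → 13/92
merge 11/92 + 11/92 → 11/46
merge 3/23 + 13/92 → 25/92
merge 13/92 + 15/92 → 7/23
merge 17/92 + 11/46 → 39/92
merge 25/92 + 7/23 → 53/92
merge 39/92 + 53/92 → 1
L = 13/92 + 11/46 + 25/92 + 7/23 + 39/92 + 53/92 + 1 = 68/23 ≈ 2.957 bits/symbol.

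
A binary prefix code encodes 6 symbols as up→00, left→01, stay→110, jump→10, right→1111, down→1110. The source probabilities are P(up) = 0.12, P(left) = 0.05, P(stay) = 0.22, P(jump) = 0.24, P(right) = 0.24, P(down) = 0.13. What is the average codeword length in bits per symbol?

L̄ = Σ pᵢ·ℓᵢ = 0.12·2 + 0.05·2 + 0.22·3 + 0.24·2 + 0.24·4 + 0.13·4 = 2.96 bits/symbol.

2.96 bits/symbol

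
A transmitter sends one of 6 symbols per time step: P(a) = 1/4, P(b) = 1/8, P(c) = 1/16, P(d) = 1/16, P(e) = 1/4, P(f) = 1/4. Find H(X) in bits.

2.375 bits

Each probability is a power of 1/2, so log₂(1/p) is an integer.
H = Σ p·log₂(1/p) = 1/4·2 + 1/8·3 + 1/16·4 + 1/16·4 + 1/4·2 + 1/4·2 = 2.375 bits.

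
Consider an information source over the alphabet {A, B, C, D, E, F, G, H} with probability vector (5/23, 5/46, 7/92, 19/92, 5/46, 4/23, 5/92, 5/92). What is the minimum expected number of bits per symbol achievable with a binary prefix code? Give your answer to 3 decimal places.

2.870 bits/symbol

Repeatedly combine the two least-probable nodes; the expected code length is the sum of the merged weights.
merge 5/92 + 5/92 → 5/46
merge 7/92 + 5/46 → 17/92
merge 5/46 + 5/46 → 5/23
merge 4/23 + 17/92 → 33/92
merge 19/92 + 5/23 → 39/92
merge 5/23 + 33/92 → 53/92
merge 39/92 + 53/92 → 1
L = 5/46 + 17/92 + 5/23 + 33/92 + 39/92 + 53/92 + 1 = 66/23 ≈ 2.870 bits/symbol.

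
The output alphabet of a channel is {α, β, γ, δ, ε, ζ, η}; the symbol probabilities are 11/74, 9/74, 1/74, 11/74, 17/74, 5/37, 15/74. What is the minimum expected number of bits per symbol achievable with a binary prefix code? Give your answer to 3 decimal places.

Repeatedly combine the two least-probable nodes; the expected code length is the sum of the merged weights.
merge 1/74 + 9/74 → 5/37
merge 5/37 + 5/37 → 10/37
merge 11/74 + 11/74 → 11/37
merge 15/74 + 17/74 → 16/37
merge 10/37 + 11/37 → 21/37
merge 16/37 + 21/37 → 1
L = 5/37 + 10/37 + 11/37 + 16/37 + 21/37 + 1 = 100/37 ≈ 2.703 bits/symbol.

2.703 bits/symbol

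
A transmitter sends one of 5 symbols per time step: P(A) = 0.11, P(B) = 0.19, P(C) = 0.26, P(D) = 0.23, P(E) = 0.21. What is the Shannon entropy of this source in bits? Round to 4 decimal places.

2.2713 bits

H = −Σ pᵢ log₂ pᵢ.
−0.11·log₂(0.11) = 0.3503
−0.19·log₂(0.19) = 0.4552
−0.26·log₂(0.26) = 0.5053
−0.23·log₂(0.23) = 0.4877
−0.21·log₂(0.21) = 0.4728
Sum ≈ 2.2713 → 2.2713 bits.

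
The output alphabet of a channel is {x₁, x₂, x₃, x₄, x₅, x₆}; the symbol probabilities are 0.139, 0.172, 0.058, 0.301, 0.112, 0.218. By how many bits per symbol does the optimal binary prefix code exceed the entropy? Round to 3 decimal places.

0.054 bits

Entropy H = −Σ p log₂ p ≈ 2.4250 bits.
Huffman merges: 29/500+14/125→17/100; 139/1000+17/100→309/1000; 43/250+109/500→39/100; 301/1000+309/1000→61/100; 39/100+61/100→1. L = 2479/1000 ≈ 2.4790.
L − H = 2.4790 − 2.4250 = 0.054 bits.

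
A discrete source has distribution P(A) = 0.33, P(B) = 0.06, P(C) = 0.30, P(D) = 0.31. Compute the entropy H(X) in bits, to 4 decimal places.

1.8162 bits

H = −Σ pᵢ log₂ pᵢ.
−0.33·log₂(0.33) = 0.5278
−0.06·log₂(0.06) = 0.2435
−0.30·log₂(0.30) = 0.5211
−0.31·log₂(0.31) = 0.5238
Sum ≈ 1.8162 → 1.8162 bits.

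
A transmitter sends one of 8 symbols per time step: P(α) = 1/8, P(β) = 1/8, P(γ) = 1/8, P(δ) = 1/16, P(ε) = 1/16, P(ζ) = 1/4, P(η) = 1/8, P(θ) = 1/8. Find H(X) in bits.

2.875 bits

Each probability is a power of 1/2, so log₂(1/p) is an integer.
H = Σ p·log₂(1/p) = 1/8·3 + 1/8·3 + 1/8·3 + 1/16·4 + 1/16·4 + 1/4·2 + 1/8·3 + 1/8·3 = 2.875 bits.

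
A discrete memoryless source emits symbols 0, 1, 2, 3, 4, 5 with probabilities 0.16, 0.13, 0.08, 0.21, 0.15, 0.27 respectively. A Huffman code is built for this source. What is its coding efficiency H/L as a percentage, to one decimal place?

98.8%

Entropy H = −Σ p log₂ p ≈ 2.4906 bits.
Huffman merges: 2/25+13/100→21/100; 3/20+4/25→31/100; 21/100+21/100→21/50; 27/100+31/100→29/50; 21/50+29/50→1. L = 63/25 ≈ 2.5200.
Efficiency = H/L = 2.4906/2.5200 = 98.8%.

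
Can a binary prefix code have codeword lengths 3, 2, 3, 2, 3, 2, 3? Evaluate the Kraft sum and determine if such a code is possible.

With common denominator 2^3 = 8: Σ 2^(−ℓᵢ) = 1/8 + 2/8 + 1/8 + 2/8 + 1/8 + 2/8 + 1/8 = 10/8 = 1.25.
Kraft's inequality requires Σ ≤ 1; here Σ = 1.25 > 1, so no such prefix code exists.

1.25; no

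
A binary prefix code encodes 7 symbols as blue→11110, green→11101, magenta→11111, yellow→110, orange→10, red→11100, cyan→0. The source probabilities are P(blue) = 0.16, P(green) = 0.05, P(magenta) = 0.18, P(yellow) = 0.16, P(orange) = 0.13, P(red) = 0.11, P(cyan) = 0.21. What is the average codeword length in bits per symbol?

L̄ = Σ pᵢ·ℓᵢ = 0.16·5 + 0.05·5 + 0.18·5 + 0.16·3 + 0.13·2 + 0.11·5 + 0.21·1 = 3.45 bits/symbol.

3.45 bits/symbol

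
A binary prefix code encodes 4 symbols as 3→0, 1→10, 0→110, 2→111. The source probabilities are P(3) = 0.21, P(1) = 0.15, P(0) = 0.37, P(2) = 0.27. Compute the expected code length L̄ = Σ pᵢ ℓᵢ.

L̄ = Σ pᵢ·ℓᵢ = 0.21·1 + 0.15·2 + 0.37·3 + 0.27·3 = 2.43 bits/symbol.

2.43 bits/symbol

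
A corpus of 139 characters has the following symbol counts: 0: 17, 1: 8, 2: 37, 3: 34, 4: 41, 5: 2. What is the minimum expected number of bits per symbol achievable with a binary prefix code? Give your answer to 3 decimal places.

Probabilities are the counts divided by 139.
Repeatedly combine the two least-probable nodes; the expected code length is the sum of the merged weights.
merge 2/139 + 8/139 → 10/139
merge 10/139 + 17/139 → 27/139
merge 27/139 + 34/139 → 61/139
merge 37/139 + 41/139 → 78/139
merge 61/139 + 78/139 → 1
L = 10/139 + 27/139 + 61/139 + 78/139 + 1 = 315/139 ≈ 2.266 bits/symbol.

2.266 bits/symbol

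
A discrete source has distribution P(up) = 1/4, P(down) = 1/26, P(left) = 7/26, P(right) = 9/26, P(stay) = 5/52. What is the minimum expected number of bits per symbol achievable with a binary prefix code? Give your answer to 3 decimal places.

Repeatedly combine the two least-probable nodes; the expected code length is the sum of the merged weights.
merge 1/26 + 5/52 → 7/52
merge 7/52 + 1/4 → 5/13
merge 7/26 + 9/26 → 8/13
merge 5/13 + 8/13 → 1
L = 7/52 + 5/13 + 8/13 + 1 = 111/52 ≈ 2.135 bits/symbol.

2.135 bits/symbol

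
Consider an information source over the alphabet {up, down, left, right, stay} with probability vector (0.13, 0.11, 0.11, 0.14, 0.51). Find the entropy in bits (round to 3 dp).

H = −Σ pᵢ log₂ pᵢ.
−0.13·log₂(0.13) = 0.3826
−0.11·log₂(0.11) = 0.3503
−0.11·log₂(0.11) = 0.3503
−0.14·log₂(0.14) = 0.3971
−0.51·log₂(0.51) = 0.4954
Sum ≈ 1.9758 → 1.976 bits.

1.976 bits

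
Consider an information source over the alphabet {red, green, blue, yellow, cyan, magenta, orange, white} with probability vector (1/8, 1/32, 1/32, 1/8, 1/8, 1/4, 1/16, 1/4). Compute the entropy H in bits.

Each probability is a power of 1/2, so log₂(1/p) is an integer.
H = Σ p·log₂(1/p) = 1/8·3 + 1/32·5 + 1/32·5 + 1/8·3 + 1/8·3 + 1/4·2 + 1/16·4 + 1/4·2 = 2.6875 bits.

2.6875 bits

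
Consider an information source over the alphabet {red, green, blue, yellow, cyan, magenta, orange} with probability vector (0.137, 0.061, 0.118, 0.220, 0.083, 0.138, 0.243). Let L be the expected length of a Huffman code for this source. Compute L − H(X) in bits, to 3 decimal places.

Entropy H = −Σ p log₂ p ≈ 2.6717 bits.
Huffman merges: 61/1000+83/1000→18/125; 59/500+137/1000→51/200; 69/500+18/125→141/500; 11/50+243/1000→463/1000; 51/200+141/500→537/1000; 463/1000+537/1000→1. L = 2681/1000 ≈ 2.6810.
L − H = 2.6810 − 2.6717 = 0.009 bits.

0.009 bits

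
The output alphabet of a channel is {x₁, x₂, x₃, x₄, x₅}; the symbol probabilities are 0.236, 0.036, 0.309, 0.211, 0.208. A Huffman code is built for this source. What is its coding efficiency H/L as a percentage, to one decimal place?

Entropy H = −Σ p log₂ p ≈ 2.1326 bits.
Huffman merges: 9/250+26/125→61/250; 211/1000+59/250→447/1000; 61/250+309/1000→553/1000; 447/1000+553/1000→1. L = 561/250 ≈ 2.2440.
Efficiency = H/L = 2.1326/2.2440 = 95.0%.

95.0%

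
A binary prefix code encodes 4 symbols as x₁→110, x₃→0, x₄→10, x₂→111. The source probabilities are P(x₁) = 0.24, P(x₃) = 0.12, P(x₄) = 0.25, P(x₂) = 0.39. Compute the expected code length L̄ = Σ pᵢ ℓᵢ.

2.51 bits/symbol

L̄ = Σ pᵢ·ℓᵢ = 0.24·3 + 0.12·1 + 0.25·2 + 0.39·3 = 2.51 bits/symbol.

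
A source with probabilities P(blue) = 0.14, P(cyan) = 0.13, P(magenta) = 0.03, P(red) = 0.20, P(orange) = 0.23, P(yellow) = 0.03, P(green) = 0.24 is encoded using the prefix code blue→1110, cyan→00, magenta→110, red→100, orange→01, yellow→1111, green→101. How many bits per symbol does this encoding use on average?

2.81 bits/symbol

L̄ = Σ pᵢ·ℓᵢ = 0.14·4 + 0.13·2 + 0.03·3 + 0.20·3 + 0.23·2 + 0.03·4 + 0.24·3 = 2.81 bits/symbol.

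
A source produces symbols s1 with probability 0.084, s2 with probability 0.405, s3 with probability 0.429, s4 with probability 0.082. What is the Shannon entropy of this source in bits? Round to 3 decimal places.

H = −Σ pᵢ log₂ pᵢ.
−0.084·log₂(0.084) = 0.3002
−0.405·log₂(0.405) = 0.5281
−0.429·log₂(0.429) = 0.5238
−0.082·log₂(0.082) = 0.2959
Sum ≈ 1.6480 → 1.648 bits.

1.648 bits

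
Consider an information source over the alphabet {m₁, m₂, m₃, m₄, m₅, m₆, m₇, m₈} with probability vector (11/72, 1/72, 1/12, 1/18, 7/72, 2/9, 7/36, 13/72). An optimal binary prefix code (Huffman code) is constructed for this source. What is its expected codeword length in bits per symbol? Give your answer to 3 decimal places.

Repeatedly combine the two least-probable nodes; the expected code length is the sum of the merged weights.
merge 1/72 + 1/18 → 5/72
merge 5/72 + 1/12 → 11/72
merge 7/72 + 11/72 → 1/4
merge 11/72 + 13/72 → 1/3
merge 7/36 + 2/9 → 5/12
merge 1/4 + 1/3 → 7/12
merge 5/12 + 7/12 → 1
L = 5/72 + 11/72 + 1/4 + 1/3 + 5/12 + 7/12 + 1 = 101/36 ≈ 2.806 bits/symbol.

2.806 bits/symbol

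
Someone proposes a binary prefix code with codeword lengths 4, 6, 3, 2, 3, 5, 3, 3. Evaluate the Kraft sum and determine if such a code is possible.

With common denominator 2^6 = 64: Σ 2^(−ℓᵢ) = 4/64 + 1/64 + 8/64 + 16/64 + 8/64 + 2/64 + 8/64 + 8/64 = 55/64 = 0.859375.
Kraft's inequality requires Σ ≤ 1; here Σ = 0.859375 ≤ 1, so such a prefix code exists.

0.859375; yes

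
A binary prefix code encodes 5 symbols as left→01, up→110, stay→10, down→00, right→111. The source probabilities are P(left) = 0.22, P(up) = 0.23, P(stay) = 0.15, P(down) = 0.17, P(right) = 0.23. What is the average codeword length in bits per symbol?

2.46 bits/symbol

L̄ = Σ pᵢ·ℓᵢ = 0.22·2 + 0.23·3 + 0.15·2 + 0.17·2 + 0.23·3 = 2.46 bits/symbol.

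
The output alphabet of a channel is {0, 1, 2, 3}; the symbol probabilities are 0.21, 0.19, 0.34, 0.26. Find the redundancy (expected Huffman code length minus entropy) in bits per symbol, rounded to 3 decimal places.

0.037 bits

Entropy H = −Σ p log₂ p ≈ 1.9625 bits.
Huffman merges: 19/100+21/100→2/5; 13/50+17/50→3/5; 2/5+3/5→1. L = 2 ≈ 2.0000.
L − H = 2.0000 − 1.9625 = 0.037 bits.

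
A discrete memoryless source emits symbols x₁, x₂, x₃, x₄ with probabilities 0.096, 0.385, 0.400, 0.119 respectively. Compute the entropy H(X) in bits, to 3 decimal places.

H = −Σ pᵢ log₂ pᵢ.
−0.096·log₂(0.096) = 0.3246
−0.385·log₂(0.385) = 0.5302
−0.400·log₂(0.400) = 0.5288
−0.119·log₂(0.119) = 0.3654
Sum ≈ 1.7489 → 1.749 bits.

1.749 bits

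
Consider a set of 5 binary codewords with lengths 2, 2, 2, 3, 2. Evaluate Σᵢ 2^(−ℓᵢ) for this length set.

1.125

With common denominator 2^3 = 8: Σ 2^(−ℓᵢ) = 2/8 + 2/8 + 2/8 + 1/8 + 2/8 = 9/8 = 1.125.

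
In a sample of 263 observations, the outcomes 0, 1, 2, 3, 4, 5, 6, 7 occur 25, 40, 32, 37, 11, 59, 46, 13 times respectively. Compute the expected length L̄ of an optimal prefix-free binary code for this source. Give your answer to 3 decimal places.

2.867 bits/symbol

Probabilities are the counts divided by 263.
Repeatedly combine the two least-probable nodes; the expected code length is the sum of the merged weights.
merge 11/263 + 13/263 → 24/263
merge 24/263 + 25/263 → 49/263
merge 32/263 + 37/263 → 69/263
merge 40/263 + 46/263 → 86/263
merge 49/263 + 59/263 → 108/263
merge 69/263 + 86/263 → 155/263
merge 108/263 + 155/263 → 1
L = 24/263 + 49/263 + 69/263 + 86/263 + 108/263 + 155/263 + 1 = 754/263 ≈ 2.867 bits/symbol.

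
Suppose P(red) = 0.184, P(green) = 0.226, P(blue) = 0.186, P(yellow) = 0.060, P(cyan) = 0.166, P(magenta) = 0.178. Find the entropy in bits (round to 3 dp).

H = −Σ pᵢ log₂ pᵢ.
−0.184·log₂(0.184) = 0.4494
−0.226·log₂(0.226) = 0.4849
−0.186·log₂(0.186) = 0.4514
−0.060·log₂(0.060) = 0.2435
−0.166·log₂(0.166) = 0.4301
−0.178·log₂(0.178) = 0.4432
Sum ≈ 2.5025 → 2.502 bits.

2.502 bits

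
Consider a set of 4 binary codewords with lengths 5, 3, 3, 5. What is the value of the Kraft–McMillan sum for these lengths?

With common denominator 2^5 = 32: Σ 2^(−ℓᵢ) = 1/32 + 4/32 + 4/32 + 1/32 = 10/32 = 0.3125.

0.3125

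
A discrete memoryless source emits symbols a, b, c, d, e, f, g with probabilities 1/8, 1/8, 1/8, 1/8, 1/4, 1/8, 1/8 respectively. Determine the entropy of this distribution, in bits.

2.75 bits

Each probability is a power of 1/2, so log₂(1/p) is an integer.
H = Σ p·log₂(1/p) = 1/8·3 + 1/8·3 + 1/8·3 + 1/8·3 + 1/4·2 + 1/8·3 + 1/8·3 = 2.75 bits.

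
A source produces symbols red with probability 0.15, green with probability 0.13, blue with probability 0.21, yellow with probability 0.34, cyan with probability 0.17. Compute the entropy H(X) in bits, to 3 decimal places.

H = −Σ pᵢ log₂ pᵢ.
−0.15·log₂(0.15) = 0.4105
−0.13·log₂(0.13) = 0.3826
−0.21·log₂(0.21) = 0.4728
−0.34·log₂(0.34) = 0.5292
−0.17·log₂(0.17) = 0.4346
Sum ≈ 2.2298 → 2.230 bits.

2.230 bits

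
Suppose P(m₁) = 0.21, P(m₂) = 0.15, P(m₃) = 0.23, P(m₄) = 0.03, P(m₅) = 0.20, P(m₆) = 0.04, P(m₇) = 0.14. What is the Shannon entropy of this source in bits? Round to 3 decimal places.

H = −Σ pᵢ log₂ pᵢ.
−0.21·log₂(0.21) = 0.4728
−0.15·log₂(0.15) = 0.4105
−0.23·log₂(0.23) = 0.4877
−0.03·log₂(0.03) = 0.1518
−0.20·log₂(0.20) = 0.4644
−0.04·log₂(0.04) = 0.1858
−0.14·log₂(0.14) = 0.3971
Sum ≈ 2.5701 → 2.570 bits.

2.570 bits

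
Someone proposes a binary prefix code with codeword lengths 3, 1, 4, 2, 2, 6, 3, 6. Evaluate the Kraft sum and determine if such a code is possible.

1.34375; no

With common denominator 2^6 = 64: Σ 2^(−ℓᵢ) = 8/64 + 32/64 + 4/64 + 16/64 + 16/64 + 1/64 + 8/64 + 1/64 = 86/64 = 1.34375.
Kraft's inequality requires Σ ≤ 1; here Σ = 1.34375 > 1, so no such prefix code exists.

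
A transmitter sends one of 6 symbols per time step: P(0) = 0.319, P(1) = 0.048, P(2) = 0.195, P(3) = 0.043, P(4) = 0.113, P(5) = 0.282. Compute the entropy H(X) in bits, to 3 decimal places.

H = −Σ pᵢ log₂ pᵢ.
−0.319·log₂(0.319) = 0.5258
−0.048·log₂(0.048) = 0.2103
−0.195·log₂(0.195) = 0.4599
−0.043·log₂(0.043) = 0.1952
−0.113·log₂(0.113) = 0.3555
−0.282·log₂(0.282) = 0.5150
Sum ≈ 2.2617 → 2.262 bits.

2.262 bits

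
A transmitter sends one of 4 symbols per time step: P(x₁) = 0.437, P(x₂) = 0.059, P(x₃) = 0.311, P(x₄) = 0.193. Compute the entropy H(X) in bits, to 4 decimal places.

1.7449 bits

H = −Σ pᵢ log₂ pᵢ.
−0.437·log₂(0.437) = 0.5219
−0.059·log₂(0.059) = 0.2409
−0.311·log₂(0.311) = 0.5240
−0.193·log₂(0.193) = 0.4581
Sum ≈ 1.7449 → 1.7449 bits.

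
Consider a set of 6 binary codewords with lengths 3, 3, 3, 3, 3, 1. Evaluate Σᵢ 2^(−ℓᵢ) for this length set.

With common denominator 2^3 = 8: Σ 2^(−ℓᵢ) = 1/8 + 1/8 + 1/8 + 1/8 + 1/8 + 4/8 = 9/8 = 1.125.

1.125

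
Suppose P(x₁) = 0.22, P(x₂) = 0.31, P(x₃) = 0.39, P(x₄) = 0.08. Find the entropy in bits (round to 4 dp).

1.8257 bits

H = −Σ pᵢ log₂ pᵢ.
−0.22·log₂(0.22) = 0.4806
−0.31·log₂(0.31) = 0.5238
−0.39·log₂(0.39) = 0.5298
−0.08·log₂(0.08) = 0.2915
Sum ≈ 1.8257 → 1.8257 bits.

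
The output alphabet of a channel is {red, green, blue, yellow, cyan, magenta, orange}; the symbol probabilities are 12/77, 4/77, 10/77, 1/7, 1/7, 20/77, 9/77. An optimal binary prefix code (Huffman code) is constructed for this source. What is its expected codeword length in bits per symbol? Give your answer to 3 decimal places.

Repeatedly combine the two least-probable nodes; the expected code length is the sum of the merged weights.
merge 4/77 + 9/77 → 13/77
merge 10/77 + 1/7 → 3/11
merge 1/7 + 12/77 → 23/77
merge 13/77 + 20/77 → 3/7
merge 3/11 + 23/77 → 4/7
merge 3/7 + 4/7 → 1
L = 13/77 + 3/11 + 23/77 + 3/7 + 4/7 + 1 = 211/77 ≈ 2.740 bits/symbol.

2.740 bits/symbol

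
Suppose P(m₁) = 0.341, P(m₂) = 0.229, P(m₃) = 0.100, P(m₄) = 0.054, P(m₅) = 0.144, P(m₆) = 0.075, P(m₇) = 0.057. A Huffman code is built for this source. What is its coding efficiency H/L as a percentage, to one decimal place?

98.2%

Entropy H = −Σ p log₂ p ≈ 2.4943 bits.
Huffman merges: 27/500+57/1000→111/1000; 3/40+1/10→7/40; 111/1000+18/125→51/200; 7/40+229/1000→101/250; 51/200+341/1000→149/250; 101/250+149/250→1. L = 2541/1000 ≈ 2.5410.
Efficiency = H/L = 2.4943/2.5410 = 98.2%.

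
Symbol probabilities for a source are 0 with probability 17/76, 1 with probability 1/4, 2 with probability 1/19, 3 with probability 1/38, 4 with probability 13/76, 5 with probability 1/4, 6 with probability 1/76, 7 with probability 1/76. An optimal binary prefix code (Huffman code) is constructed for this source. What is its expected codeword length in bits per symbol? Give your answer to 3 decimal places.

2.461 bits/symbol

Repeatedly combine the two least-probable nodes; the expected code length is the sum of the merged weights.
merge 1/76 + 1/76 → 1/38
merge 1/38 + 1/38 → 1/19
merge 1/19 + 1/19 → 2/19
merge 2/19 + 13/76 → 21/76
merge 17/76 + 1/4 → 9/19
merge 1/4 + 21/76 → 10/19
merge 9/19 + 10/19 → 1
L = 1/38 + 1/19 + 2/19 + 21/76 + 9/19 + 10/19 + 1 = 187/76 ≈ 2.461 bits/symbol.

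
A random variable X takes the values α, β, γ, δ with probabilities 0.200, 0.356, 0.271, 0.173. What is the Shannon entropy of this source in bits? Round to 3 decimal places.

1.943 bits

H = −Σ pᵢ log₂ pᵢ.
−0.200·log₂(0.200) = 0.4644
−0.356·log₂(0.356) = 0.5305
−0.271·log₂(0.271) = 0.5105
−0.173·log₂(0.173) = 0.4379
Sum ≈ 1.9432 → 1.943 bits.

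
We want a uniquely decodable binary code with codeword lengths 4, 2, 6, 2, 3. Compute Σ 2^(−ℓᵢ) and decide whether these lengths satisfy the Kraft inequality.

With common denominator 2^6 = 64: Σ 2^(−ℓᵢ) = 4/64 + 16/64 + 1/64 + 16/64 + 8/64 = 45/64 = 0.703125.
Kraft's inequality requires Σ ≤ 1; here Σ = 0.703125 ≤ 1, so such a prefix code exists.

0.703125; yes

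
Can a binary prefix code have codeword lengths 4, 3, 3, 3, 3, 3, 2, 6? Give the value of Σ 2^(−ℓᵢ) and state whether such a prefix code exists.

With common denominator 2^6 = 64: Σ 2^(−ℓᵢ) = 4/64 + 8/64 + 8/64 + 8/64 + 8/64 + 8/64 + 16/64 + 1/64 = 61/64 = 0.953125.
Kraft's inequality requires Σ ≤ 1; here Σ = 0.953125 ≤ 1, so such a prefix code exists.

0.953125; yes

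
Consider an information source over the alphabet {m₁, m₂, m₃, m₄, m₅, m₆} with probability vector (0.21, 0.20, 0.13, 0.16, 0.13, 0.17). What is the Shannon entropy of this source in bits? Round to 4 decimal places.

H = −Σ pᵢ log₂ pᵢ.
−0.21·log₂(0.21) = 0.4728
−0.20·log₂(0.20) = 0.4644
−0.13·log₂(0.13) = 0.3826
−0.16·log₂(0.16) = 0.4230
−0.13·log₂(0.13) = 0.3826
−0.17·log₂(0.17) = 0.4346
Sum ≈ 2.5601 → 2.5601 bits.

2.5601 bits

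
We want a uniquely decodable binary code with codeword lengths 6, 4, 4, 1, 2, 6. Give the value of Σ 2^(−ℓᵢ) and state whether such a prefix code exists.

With common denominator 2^6 = 64: Σ 2^(−ℓᵢ) = 1/64 + 4/64 + 4/64 + 32/64 + 16/64 + 1/64 = 58/64 = 0.90625.
Kraft's inequality requires Σ ≤ 1; here Σ = 0.90625 ≤ 1, so such a prefix code exists.

0.90625; yes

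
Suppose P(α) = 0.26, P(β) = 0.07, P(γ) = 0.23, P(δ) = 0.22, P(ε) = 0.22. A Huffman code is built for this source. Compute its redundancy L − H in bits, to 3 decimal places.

0.067 bits

Entropy H = −Σ p log₂ p ≈ 2.2227 bits.
Huffman merges: 7/100+11/50→29/100; 11/50+23/100→9/20; 13/50+29/100→11/20; 9/20+11/20→1. L = 229/100 ≈ 2.2900.
L − H = 2.2900 − 2.2227 = 0.067 bits.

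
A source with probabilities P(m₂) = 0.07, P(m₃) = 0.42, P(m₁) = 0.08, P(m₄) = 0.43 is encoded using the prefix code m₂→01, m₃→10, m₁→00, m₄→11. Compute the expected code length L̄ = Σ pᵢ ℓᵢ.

2 bits/symbol

L̄ = Σ pᵢ·ℓᵢ = 0.07·2 + 0.42·2 + 0.08·2 + 0.43·2 = 2 bits/symbol.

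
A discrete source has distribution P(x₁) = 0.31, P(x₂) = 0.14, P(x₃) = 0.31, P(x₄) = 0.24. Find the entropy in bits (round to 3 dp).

H = −Σ pᵢ log₂ pᵢ.
−0.31·log₂(0.31) = 0.5238
−0.14·log₂(0.14) = 0.3971
−0.31·log₂(0.31) = 0.5238
−0.24·log₂(0.24) = 0.4941
Sum ≈ 1.9388 → 1.939 bits.

1.939 bits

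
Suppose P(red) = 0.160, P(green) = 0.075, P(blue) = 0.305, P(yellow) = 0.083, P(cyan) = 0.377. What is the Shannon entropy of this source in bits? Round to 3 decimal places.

H = −Σ pᵢ log₂ pᵢ.
−0.160·log₂(0.160) = 0.4230
−0.075·log₂(0.075) = 0.2803
−0.305·log₂(0.305) = 0.5225
−0.083·log₂(0.083) = 0.2980
−0.377·log₂(0.377) = 0.5306
Sum ≈ 2.0544 → 2.054 bits.

2.054 bits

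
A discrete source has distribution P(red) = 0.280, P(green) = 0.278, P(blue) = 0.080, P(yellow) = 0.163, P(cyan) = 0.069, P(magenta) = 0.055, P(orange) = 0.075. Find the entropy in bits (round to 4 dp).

2.5223 bits

H = −Σ pᵢ log₂ pᵢ.
−0.280·log₂(0.280) = 0.5142
−0.278·log₂(0.278) = 0.5134
−0.080·log₂(0.080) = 0.2915
−0.163·log₂(0.163) = 0.4266
−0.069·log₂(0.069) = 0.2662
−0.055·log₂(0.055) = 0.2301
−0.075·log₂(0.075) = 0.2803
Sum ≈ 2.5223 → 2.5223 bits.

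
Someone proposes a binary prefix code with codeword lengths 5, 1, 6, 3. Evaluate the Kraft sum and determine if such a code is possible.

With common denominator 2^6 = 64: Σ 2^(−ℓᵢ) = 2/64 + 32/64 + 1/64 + 8/64 = 43/64 = 0.671875.
Kraft's inequality requires Σ ≤ 1; here Σ = 0.671875 ≤ 1, so such a prefix code exists.

0.671875; yes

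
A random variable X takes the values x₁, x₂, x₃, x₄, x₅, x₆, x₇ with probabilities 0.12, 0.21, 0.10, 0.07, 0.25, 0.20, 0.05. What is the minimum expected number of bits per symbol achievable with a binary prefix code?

2.66 bits/symbol

Repeatedly combine the two least-probable nodes; the expected code length is the sum of the merged weights.
merge 1/20 + 7/100 → 3/25
merge 1/10 + 3/25 → 11/50
merge 3/25 + 1/5 → 8/25
merge 21/100 + 11/50 → 43/100
merge 1/4 + 8/25 → 57/100
merge 43/100 + 57/100 → 1
L = 3/25 + 11/50 + 8/25 + 43/100 + 57/100 + 1 = 133/50 = 2.66 bits/symbol.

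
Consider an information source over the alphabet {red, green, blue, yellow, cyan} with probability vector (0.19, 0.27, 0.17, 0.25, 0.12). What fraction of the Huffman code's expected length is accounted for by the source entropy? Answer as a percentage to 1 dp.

99.0%

Entropy H = −Σ p log₂ p ≈ 2.2669 bits.
Huffman merges: 3/25+17/100→29/100; 19/100+1/4→11/25; 27/100+29/100→14/25; 11/25+14/25→1. L = 229/100 ≈ 2.2900.
Efficiency = H/L = 2.2669/2.2900 = 99.0%.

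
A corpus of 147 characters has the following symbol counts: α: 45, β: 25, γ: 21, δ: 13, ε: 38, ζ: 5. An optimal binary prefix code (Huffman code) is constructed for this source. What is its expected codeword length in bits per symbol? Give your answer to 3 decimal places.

Probabilities are the counts divided by 147.
Repeatedly combine the two least-probable nodes; the expected code length is the sum of the merged weights.
merge 5/147 + 13/147 → 6/49
merge 6/49 + 1/7 → 13/49
merge 25/147 + 38/147 → 3/7
merge 13/49 + 15/49 → 4/7
merge 3/7 + 4/7 → 1
L = 6/49 + 13/49 + 3/7 + 4/7 + 1 = 117/49 ≈ 2.388 bits/symbol.

2.388 bits/symbol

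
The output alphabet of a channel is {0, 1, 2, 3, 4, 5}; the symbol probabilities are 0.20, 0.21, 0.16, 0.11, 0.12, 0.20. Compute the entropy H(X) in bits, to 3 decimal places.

H = −Σ pᵢ log₂ pᵢ.
−0.20·log₂(0.20) = 0.4644
−0.21·log₂(0.21) = 0.4728
−0.16·log₂(0.16) = 0.4230
−0.11·log₂(0.11) = 0.3503
−0.12·log₂(0.12) = 0.3671
−0.20·log₂(0.20) = 0.4644
Sum ≈ 2.5420 → 2.542 bits.

2.542 bits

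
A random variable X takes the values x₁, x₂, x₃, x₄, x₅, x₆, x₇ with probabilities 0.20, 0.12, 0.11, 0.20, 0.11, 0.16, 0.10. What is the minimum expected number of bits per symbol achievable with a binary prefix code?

2.8 bits/symbol

Repeatedly combine the two least-probable nodes; the expected code length is the sum of the merged weights.
merge 1/10 + 11/100 → 21/100
merge 11/100 + 3/25 → 23/100
merge 4/25 + 1/5 → 9/25
merge 1/5 + 21/100 → 41/100
merge 23/100 + 9/25 → 59/100
merge 41/100 + 59/100 → 1
L = 21/100 + 23/100 + 9/25 + 41/100 + 59/100 + 1 = 14/5 = 2.8 bits/symbol.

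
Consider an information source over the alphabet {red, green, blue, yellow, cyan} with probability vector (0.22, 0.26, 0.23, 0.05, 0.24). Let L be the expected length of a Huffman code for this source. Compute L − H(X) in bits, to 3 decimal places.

0.086 bits

Entropy H = −Σ p log₂ p ≈ 2.1838 bits.
Huffman merges: 1/20+11/50→27/100; 23/100+6/25→47/100; 13/50+27/100→53/100; 47/100+53/100→1. L = 227/100 ≈ 2.2700.
L − H = 2.2700 − 2.1838 = 0.086 bits.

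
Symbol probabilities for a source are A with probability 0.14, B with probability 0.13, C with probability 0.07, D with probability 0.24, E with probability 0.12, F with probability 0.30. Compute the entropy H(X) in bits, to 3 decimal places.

2.431 bits

H = −Σ pᵢ log₂ pᵢ.
−0.14·log₂(0.14) = 0.3971
−0.13·log₂(0.13) = 0.3826
−0.07·log₂(0.07) = 0.2686
−0.24·log₂(0.24) = 0.4941
−0.12·log₂(0.12) = 0.3671
−0.30·log₂(0.30) = 0.5211
Sum ≈ 2.4306 → 2.431 bits.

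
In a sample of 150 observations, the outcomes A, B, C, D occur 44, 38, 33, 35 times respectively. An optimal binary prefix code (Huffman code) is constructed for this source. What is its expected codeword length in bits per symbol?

Probabilities are the counts divided by 150.
Repeatedly combine the two least-probable nodes; the expected code length is the sum of the merged weights.
merge 11/50 + 7/30 → 34/75
merge 19/75 + 22/75 → 41/75
merge 34/75 + 41/75 → 1
L = 34/75 + 41/75 + 1 = 2 bits/symbol.

2 bits/symbol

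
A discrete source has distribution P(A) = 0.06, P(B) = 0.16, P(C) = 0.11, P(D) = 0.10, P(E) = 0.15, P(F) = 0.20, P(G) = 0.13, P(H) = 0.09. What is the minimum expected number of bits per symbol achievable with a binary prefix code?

2.95 bits/symbol

Repeatedly combine the two least-probable nodes; the expected code length is the sum of the merged weights.
merge 3/50 + 9/100 → 3/20
merge 1/10 + 11/100 → 21/100
merge 13/100 + 3/20 → 7/25
merge 3/20 + 4/25 → 31/100
merge 1/5 + 21/100 → 41/100
merge 7/25 + 31/100 → 59/100
merge 41/100 + 59/100 → 1
L = 3/20 + 21/100 + 7/25 + 31/100 + 41/100 + 59/100 + 1 = 59/20 = 2.95 bits/symbol.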